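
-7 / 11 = -0.64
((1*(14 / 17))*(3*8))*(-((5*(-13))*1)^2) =-1419600 / 17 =-83505.88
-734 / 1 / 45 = -16.31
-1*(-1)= 1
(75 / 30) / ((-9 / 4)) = -10 / 9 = -1.11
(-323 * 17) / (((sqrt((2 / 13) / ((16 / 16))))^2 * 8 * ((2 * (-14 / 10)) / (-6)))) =-1070745 / 112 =-9560.22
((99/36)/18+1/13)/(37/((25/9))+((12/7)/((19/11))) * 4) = 714875/53809704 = 0.01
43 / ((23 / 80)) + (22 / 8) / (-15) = 206147 / 1380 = 149.38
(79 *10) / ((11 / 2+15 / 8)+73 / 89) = 112496 / 1167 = 96.40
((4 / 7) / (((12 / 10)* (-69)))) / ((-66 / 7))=5 / 6831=0.00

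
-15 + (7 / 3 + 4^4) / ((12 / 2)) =505 / 18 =28.06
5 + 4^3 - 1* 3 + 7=73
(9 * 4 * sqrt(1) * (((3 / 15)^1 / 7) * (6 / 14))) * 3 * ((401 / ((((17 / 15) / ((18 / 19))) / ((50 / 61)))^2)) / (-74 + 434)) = 13154805000 / 19022202241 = 0.69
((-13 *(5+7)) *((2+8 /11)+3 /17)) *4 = -338832 /187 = -1811.94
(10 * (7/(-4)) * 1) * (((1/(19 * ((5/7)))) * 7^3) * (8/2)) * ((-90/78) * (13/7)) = 72030/19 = 3791.05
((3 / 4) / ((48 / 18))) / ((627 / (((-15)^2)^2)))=151875 / 6688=22.71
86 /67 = 1.28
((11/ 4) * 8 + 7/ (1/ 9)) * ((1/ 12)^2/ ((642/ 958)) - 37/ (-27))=5424955/ 46224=117.36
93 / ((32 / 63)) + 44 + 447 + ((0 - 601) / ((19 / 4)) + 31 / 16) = 334099 / 608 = 549.50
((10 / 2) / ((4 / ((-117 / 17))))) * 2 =-585 / 34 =-17.21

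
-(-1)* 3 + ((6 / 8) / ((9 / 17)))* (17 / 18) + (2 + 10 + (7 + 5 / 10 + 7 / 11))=24.47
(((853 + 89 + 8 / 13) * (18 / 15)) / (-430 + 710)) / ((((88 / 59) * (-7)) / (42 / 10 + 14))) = -98589 / 14000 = -7.04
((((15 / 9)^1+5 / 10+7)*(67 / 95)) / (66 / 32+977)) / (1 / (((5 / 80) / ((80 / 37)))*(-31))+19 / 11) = 74389832 / 6886976265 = 0.01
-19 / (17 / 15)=-285 / 17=-16.76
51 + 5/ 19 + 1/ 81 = 78913/ 1539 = 51.28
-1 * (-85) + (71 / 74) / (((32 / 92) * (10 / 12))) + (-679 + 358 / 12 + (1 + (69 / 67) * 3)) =-165627041 / 297480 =-556.77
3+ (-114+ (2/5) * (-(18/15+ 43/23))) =-64531/575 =-112.23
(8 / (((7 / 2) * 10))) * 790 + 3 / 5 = 6341 / 35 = 181.17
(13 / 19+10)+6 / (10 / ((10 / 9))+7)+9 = 20.06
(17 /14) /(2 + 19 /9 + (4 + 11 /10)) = 765 /5803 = 0.13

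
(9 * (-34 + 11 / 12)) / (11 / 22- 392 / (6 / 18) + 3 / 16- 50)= 1588 / 6535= 0.24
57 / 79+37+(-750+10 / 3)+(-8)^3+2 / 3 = -96402 / 79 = -1220.28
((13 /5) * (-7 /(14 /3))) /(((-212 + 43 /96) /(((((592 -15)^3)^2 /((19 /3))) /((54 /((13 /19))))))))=49892075461468672328 /36657745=1361024129047.45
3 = 3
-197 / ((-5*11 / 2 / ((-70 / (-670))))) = 2758 / 3685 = 0.75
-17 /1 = -17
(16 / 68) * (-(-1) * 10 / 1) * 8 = 320 / 17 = 18.82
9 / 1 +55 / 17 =208 / 17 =12.24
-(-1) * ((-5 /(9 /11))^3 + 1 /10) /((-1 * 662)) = 1663021 /4825980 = 0.34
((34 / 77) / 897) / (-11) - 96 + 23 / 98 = -95.77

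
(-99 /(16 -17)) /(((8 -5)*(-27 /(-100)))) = 1100 /9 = 122.22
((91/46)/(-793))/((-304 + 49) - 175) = 7/1206580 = 0.00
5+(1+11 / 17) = 113 / 17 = 6.65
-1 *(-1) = 1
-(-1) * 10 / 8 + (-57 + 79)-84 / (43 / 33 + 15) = 19473 / 1076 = 18.10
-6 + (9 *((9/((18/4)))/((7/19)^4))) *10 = 23443374/2401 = 9764.00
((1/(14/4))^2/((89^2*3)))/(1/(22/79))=0.00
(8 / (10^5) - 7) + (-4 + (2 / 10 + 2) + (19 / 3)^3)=82767527 / 337500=245.24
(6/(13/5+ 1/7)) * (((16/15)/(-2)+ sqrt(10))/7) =0.82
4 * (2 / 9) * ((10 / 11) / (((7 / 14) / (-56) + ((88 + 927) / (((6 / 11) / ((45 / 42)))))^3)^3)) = 7193231360 / 4431038670345078362398355353127902353039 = 0.00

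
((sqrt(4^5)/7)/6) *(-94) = -1504/21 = -71.62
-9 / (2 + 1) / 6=-1 / 2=-0.50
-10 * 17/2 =-85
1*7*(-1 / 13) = -7 / 13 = -0.54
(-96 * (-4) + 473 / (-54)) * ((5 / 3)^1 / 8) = 78.18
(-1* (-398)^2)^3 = -3974645798323264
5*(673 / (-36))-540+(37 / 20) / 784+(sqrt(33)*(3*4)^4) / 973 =-89395267 / 141120+20736*sqrt(33) / 973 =-511.05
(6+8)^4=38416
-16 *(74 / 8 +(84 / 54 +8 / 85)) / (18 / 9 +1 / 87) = -3868948 / 44625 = -86.70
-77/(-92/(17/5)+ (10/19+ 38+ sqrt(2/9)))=-59221404/8804849+ 3442857*sqrt(2)/17609698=-6.45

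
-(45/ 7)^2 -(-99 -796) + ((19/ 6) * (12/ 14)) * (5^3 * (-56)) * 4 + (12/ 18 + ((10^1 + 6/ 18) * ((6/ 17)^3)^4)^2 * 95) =-3749689876186719073566919091844321292/ 49898954683247949982595105216787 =-75145.66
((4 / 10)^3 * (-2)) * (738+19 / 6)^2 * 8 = -632825888 / 1125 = -562511.90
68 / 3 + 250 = 818 / 3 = 272.67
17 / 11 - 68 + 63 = -38 / 11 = -3.45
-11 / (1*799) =-11 / 799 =-0.01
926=926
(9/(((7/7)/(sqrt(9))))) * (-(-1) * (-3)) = -81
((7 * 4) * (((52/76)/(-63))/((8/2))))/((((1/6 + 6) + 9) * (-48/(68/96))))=17/229824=0.00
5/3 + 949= 2852/3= 950.67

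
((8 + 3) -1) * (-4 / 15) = -8 / 3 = -2.67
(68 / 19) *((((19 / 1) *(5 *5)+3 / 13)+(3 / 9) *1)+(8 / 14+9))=9006056 / 5187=1736.27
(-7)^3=-343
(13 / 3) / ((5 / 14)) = 182 / 15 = 12.13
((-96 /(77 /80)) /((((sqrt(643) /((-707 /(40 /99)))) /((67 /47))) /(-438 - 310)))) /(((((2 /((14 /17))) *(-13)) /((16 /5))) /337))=19419610484736 *sqrt(643) /1964365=250682382.50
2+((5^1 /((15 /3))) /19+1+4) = 134 /19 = 7.05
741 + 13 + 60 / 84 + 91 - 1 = 5913 / 7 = 844.71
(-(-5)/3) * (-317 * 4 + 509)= -1265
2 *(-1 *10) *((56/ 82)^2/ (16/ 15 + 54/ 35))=-823200/ 230297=-3.57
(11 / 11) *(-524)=-524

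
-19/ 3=-6.33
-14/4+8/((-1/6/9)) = -871/2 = -435.50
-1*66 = -66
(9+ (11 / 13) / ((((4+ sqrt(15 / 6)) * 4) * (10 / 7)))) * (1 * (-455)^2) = 50552320 / 27-245245 * sqrt(10) / 216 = 1868717.72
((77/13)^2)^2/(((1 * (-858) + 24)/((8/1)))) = -140612164/11909937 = -11.81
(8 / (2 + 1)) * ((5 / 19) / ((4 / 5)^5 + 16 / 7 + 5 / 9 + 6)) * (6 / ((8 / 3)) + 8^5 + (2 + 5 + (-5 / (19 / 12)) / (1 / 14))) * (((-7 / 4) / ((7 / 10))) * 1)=-4081400859375 / 651654457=-6263.14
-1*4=-4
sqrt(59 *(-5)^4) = 25 *sqrt(59) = 192.03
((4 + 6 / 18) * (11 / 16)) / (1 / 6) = 143 / 8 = 17.88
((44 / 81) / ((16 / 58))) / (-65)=-319 / 10530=-0.03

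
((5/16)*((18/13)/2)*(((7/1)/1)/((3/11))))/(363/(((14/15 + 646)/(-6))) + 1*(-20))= -280203/1179100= -0.24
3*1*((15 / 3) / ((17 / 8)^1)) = 120 / 17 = 7.06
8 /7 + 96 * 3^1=2024 /7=289.14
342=342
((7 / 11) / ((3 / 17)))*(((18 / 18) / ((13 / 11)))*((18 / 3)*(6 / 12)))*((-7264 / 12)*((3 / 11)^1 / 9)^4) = -216104 / 46250919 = -0.00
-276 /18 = -46 /3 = -15.33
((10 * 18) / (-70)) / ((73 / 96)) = -3.38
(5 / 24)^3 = 125 / 13824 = 0.01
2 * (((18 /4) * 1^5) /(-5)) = -9 /5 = -1.80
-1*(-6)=6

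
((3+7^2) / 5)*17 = 884 / 5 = 176.80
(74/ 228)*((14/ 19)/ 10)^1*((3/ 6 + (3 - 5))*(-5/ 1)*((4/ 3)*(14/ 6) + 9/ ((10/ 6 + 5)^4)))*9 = 1162019299/ 231040000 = 5.03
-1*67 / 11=-67 / 11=-6.09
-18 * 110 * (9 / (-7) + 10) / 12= -10065 / 7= -1437.86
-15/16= -0.94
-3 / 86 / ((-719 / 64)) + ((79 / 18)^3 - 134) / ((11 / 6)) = -8916951301 / 330564564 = -26.97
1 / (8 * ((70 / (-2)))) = -1 / 280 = -0.00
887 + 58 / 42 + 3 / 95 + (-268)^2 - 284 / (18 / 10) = 434239489 / 5985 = 72554.63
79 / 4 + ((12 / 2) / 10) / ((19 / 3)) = 7541 / 380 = 19.84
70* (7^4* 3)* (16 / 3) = 2689120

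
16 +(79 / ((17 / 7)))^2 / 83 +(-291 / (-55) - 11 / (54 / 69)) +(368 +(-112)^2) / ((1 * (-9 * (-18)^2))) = 9974283037 / 641172510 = 15.56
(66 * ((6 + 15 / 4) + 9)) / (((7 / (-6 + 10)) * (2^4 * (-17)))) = -2475 / 952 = -2.60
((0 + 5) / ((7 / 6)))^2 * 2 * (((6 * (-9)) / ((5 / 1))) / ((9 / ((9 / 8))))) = -2430 / 49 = -49.59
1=1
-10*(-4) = 40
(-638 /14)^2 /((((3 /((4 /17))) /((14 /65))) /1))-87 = -1204747 /23205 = -51.92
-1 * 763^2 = -582169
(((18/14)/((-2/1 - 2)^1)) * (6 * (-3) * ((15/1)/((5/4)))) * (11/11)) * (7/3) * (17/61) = 2754/61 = 45.15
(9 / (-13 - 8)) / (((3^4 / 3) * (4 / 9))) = -1 / 28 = -0.04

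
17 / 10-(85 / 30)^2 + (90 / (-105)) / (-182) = -725003 / 114660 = -6.32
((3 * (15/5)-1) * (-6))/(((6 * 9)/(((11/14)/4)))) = -11/63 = -0.17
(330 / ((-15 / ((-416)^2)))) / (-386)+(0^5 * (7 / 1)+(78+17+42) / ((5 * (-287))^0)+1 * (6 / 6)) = 1930250 / 193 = 10001.30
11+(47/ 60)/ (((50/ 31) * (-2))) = 64543/ 6000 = 10.76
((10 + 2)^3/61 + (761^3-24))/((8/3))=80650128615/488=165266657.00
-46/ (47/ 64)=-2944/ 47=-62.64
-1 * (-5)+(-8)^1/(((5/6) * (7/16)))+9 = -278/35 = -7.94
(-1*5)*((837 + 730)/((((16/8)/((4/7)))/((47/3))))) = -736490/21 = -35070.95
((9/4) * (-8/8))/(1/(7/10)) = -63/40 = -1.58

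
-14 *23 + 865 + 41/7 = 3842/7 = 548.86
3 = 3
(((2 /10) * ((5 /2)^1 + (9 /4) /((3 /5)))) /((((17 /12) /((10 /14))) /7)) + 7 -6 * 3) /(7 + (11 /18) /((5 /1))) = -10080 /10897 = -0.93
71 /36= 1.97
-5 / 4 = -1.25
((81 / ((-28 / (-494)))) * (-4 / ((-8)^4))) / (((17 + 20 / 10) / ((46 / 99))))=-2691 / 78848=-0.03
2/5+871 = 4357/5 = 871.40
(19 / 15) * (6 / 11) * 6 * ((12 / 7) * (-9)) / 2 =-12312 / 385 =-31.98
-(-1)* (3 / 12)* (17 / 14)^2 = 289 / 784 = 0.37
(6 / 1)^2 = 36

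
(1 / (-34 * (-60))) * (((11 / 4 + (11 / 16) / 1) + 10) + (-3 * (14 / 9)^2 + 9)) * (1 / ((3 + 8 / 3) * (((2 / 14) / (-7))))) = -321293 / 4993920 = -0.06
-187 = -187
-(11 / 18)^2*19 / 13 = -2299 / 4212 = -0.55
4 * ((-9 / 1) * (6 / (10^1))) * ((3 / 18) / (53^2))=-18 / 14045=-0.00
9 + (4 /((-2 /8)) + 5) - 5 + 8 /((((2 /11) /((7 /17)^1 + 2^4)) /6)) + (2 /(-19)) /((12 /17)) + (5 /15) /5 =41915291 /9690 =4325.62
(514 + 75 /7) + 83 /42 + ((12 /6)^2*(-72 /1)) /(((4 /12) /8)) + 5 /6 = -134074 /21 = -6384.48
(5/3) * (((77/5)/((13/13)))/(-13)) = -77/39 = -1.97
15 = 15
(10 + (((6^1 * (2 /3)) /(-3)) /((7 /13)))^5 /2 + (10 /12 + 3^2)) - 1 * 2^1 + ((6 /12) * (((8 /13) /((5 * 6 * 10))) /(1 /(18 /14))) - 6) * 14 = -112.70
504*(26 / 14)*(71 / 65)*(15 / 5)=15336 / 5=3067.20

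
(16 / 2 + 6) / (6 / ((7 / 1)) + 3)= 98 / 27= 3.63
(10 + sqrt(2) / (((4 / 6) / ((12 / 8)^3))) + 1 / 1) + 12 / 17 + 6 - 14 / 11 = 81 * sqrt(2) / 16 + 3073 / 187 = 23.59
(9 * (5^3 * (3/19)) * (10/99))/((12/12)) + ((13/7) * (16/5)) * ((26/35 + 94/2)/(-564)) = 209852774/12033175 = 17.44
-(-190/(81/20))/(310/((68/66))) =12920/82863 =0.16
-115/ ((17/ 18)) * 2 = -4140/ 17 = -243.53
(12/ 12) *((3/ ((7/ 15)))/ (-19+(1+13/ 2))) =-90/ 161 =-0.56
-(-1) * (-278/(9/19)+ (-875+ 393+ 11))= -9521/9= -1057.89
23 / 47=0.49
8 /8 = 1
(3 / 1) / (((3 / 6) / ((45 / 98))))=2.76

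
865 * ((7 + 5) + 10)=19030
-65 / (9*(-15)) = 13 / 27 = 0.48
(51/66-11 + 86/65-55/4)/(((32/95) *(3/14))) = -313.86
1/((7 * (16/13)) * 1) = 13/112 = 0.12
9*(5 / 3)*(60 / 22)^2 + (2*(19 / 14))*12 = 122088 / 847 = 144.14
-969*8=-7752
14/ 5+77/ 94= 1701/ 470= 3.62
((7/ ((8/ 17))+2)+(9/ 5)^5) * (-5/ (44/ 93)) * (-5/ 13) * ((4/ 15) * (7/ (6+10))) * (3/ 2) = 52924347/ 2080000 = 25.44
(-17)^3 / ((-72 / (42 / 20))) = 34391 / 240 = 143.30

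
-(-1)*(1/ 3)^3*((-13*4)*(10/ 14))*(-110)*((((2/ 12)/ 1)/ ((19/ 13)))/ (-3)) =-185900/ 32319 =-5.75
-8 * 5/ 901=-40/ 901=-0.04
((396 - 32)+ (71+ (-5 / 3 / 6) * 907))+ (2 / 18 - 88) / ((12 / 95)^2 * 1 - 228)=183.44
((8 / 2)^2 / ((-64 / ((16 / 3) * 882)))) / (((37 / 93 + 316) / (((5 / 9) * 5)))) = -12152 / 1177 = -10.32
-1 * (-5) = 5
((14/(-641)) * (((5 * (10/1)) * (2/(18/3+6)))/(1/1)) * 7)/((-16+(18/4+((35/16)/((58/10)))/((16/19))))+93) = -0.02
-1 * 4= -4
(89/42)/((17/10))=445/357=1.25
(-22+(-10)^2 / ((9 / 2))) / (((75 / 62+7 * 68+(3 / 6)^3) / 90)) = 4960 / 118379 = 0.04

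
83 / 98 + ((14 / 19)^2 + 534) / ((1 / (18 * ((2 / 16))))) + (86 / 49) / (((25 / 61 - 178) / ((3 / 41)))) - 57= 1146.57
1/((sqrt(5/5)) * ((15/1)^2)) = 1/225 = 0.00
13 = 13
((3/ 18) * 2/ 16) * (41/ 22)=41/ 1056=0.04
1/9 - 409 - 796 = -10844/9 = -1204.89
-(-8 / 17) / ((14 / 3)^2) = 18 / 833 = 0.02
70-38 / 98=3411 / 49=69.61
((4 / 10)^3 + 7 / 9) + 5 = 6572 / 1125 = 5.84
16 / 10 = 8 / 5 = 1.60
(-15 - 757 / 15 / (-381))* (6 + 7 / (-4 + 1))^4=-1244016488 / 462915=-2687.35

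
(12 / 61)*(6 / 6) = 0.20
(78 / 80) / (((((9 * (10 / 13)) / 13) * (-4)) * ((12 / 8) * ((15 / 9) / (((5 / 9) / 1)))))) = -2197 / 21600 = -0.10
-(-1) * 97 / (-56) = -97 / 56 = -1.73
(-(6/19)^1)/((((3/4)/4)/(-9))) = 288/19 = 15.16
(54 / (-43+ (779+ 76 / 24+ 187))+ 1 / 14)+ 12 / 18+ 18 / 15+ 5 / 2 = 2623582 / 583485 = 4.50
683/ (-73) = -683/ 73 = -9.36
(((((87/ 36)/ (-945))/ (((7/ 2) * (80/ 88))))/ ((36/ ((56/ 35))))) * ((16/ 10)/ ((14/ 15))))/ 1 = -638/ 10418625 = -0.00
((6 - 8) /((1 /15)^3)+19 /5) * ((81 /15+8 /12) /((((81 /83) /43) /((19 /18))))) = -208147288531 /109350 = -1903496.01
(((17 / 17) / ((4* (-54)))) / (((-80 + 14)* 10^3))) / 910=1 / 12972960000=0.00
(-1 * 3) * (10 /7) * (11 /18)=-55 /21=-2.62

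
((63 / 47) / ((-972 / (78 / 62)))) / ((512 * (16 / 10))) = -455 / 214843392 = -0.00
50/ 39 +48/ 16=167/ 39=4.28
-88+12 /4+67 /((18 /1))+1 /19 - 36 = -40091 /342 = -117.23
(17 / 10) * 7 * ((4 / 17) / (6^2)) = 7 / 90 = 0.08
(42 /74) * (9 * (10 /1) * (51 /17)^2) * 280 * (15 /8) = 8930250 /37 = 241358.11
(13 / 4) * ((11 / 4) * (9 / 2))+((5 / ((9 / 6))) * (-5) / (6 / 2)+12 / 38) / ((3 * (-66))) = 21801959 / 541728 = 40.25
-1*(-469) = 469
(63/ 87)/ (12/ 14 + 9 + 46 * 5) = 147/ 48691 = 0.00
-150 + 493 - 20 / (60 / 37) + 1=995 / 3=331.67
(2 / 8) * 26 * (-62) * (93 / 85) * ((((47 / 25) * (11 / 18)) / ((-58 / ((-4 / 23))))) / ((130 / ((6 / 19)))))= -0.00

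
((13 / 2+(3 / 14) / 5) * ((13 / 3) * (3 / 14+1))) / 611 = 0.06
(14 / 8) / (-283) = -7 / 1132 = -0.01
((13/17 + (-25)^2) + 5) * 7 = 75061/17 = 4415.35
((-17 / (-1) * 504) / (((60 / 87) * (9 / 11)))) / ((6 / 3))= 37961 / 5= 7592.20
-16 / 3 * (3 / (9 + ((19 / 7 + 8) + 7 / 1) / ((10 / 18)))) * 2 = -1120 / 1431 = -0.78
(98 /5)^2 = 384.16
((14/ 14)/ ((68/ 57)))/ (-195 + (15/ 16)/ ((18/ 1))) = -72/ 16745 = -0.00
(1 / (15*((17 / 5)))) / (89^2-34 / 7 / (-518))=1813 / 732400290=0.00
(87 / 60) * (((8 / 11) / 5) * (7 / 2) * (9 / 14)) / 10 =261 / 5500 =0.05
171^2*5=146205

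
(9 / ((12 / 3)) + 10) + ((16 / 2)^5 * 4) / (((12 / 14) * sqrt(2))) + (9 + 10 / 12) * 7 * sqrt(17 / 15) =108214.41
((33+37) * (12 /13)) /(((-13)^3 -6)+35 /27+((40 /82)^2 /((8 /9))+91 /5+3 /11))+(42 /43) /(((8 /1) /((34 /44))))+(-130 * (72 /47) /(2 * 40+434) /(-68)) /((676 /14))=446293357167073353 /6880579116142090216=0.06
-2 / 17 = -0.12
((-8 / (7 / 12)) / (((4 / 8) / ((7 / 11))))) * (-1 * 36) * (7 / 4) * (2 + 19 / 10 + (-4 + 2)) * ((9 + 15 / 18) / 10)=564984 / 275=2054.49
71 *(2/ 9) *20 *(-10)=-28400/ 9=-3155.56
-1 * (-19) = 19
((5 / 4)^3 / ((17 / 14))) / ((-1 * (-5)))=175 / 544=0.32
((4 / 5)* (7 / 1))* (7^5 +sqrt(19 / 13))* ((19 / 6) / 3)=266* sqrt(247) / 585 +4470662 / 45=99355.19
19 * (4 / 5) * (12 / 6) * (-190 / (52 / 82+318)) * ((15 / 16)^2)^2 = -749300625 / 53510144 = -14.00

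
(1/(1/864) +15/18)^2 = 26925721/36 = 747936.69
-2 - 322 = -324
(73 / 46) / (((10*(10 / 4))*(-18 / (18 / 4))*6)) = -73 / 27600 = -0.00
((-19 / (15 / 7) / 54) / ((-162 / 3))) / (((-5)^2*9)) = 133 / 9841500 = 0.00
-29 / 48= -0.60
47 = 47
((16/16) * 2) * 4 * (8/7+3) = 232/7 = 33.14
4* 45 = 180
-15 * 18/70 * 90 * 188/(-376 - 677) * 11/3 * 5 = 103400/91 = 1136.26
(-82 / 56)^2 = 1681 / 784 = 2.14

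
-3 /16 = -0.19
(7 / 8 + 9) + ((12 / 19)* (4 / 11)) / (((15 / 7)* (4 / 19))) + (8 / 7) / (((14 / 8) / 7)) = 46063 / 3080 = 14.96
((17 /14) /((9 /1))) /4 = 0.03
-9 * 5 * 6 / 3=-90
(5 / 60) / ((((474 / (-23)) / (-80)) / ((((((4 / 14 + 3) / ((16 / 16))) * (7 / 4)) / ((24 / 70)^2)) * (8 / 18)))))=3240125 / 460728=7.03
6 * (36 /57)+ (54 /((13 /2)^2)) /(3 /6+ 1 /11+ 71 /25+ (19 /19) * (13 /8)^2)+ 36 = 13724963676 /343124249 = 40.00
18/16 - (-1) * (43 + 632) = 5409/8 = 676.12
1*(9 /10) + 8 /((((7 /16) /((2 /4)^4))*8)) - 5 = -277 /70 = -3.96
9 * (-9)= -81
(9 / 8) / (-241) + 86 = 165799 / 1928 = 86.00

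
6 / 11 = 0.55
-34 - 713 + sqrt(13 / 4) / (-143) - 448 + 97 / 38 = -45313 / 38 - sqrt(13) / 286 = -1192.46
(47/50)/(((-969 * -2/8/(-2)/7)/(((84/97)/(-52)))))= 9212/10182575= 0.00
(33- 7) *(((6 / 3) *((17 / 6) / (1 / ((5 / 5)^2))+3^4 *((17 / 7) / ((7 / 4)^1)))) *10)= 8809060 / 147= 59925.58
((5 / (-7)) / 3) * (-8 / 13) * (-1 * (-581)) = 85.13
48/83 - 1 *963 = -79881/83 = -962.42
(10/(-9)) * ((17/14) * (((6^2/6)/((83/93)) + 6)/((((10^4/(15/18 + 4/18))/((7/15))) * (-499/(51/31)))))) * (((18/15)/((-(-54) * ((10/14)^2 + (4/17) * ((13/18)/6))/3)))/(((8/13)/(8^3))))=0.00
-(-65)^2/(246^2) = -4225/60516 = -0.07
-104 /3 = -34.67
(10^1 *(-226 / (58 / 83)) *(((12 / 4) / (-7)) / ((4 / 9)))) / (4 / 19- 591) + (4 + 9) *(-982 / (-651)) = 1214798149 / 84766710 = 14.33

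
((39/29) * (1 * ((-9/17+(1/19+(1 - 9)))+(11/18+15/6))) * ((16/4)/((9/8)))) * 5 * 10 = -324438400/252909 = -1282.83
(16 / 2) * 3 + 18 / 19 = 474 / 19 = 24.95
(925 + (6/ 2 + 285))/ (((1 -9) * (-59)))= 1213/ 472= 2.57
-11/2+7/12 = -59/12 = -4.92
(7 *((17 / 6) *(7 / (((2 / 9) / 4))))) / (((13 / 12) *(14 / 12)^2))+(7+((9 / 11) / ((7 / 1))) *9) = 1704524 / 1001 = 1702.82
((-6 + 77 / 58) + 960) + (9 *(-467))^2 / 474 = 87570499 / 2291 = 38223.70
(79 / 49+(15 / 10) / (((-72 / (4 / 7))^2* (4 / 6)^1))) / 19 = 11377 / 134064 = 0.08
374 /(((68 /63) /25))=17325 /2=8662.50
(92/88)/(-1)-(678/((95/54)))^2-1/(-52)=-766736144843/5162300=-148526.07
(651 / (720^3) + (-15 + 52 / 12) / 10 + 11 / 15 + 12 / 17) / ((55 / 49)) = 38610612761 / 116328960000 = 0.33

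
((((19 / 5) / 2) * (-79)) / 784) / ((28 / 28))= -1501 / 7840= -0.19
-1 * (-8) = 8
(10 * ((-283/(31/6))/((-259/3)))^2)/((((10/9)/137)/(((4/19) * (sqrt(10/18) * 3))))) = 127979659152 * sqrt(5)/1224831979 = 233.64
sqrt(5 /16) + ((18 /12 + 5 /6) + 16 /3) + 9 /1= sqrt(5) /4 + 50 /3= 17.23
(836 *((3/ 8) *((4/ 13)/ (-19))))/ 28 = -33/ 182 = -0.18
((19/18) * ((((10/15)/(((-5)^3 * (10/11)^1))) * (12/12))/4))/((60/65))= -0.00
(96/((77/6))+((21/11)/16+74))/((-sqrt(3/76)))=-100531 * sqrt(57)/1848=-410.71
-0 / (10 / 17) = 0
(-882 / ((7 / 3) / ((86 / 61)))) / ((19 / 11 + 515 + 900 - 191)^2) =-3933468 / 11089268629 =-0.00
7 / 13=0.54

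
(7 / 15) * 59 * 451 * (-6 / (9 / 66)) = -8195572 / 15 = -546371.47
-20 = -20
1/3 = 0.33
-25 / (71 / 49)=-1225 / 71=-17.25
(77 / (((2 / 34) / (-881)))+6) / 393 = -1153223 / 393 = -2934.41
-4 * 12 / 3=-16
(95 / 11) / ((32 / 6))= 285 / 176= 1.62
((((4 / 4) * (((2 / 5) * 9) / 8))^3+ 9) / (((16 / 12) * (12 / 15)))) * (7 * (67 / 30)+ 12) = 60292341 / 256000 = 235.52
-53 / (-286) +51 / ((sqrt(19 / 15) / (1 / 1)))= 53 / 286 +51*sqrt(285) / 19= 45.50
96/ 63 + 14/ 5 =454/ 105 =4.32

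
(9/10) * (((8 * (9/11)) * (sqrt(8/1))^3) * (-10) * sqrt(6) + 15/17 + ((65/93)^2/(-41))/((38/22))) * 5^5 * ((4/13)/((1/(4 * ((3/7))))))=1504102350000/1158113593- 3110400000 * sqrt(3)/1001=-5380690.09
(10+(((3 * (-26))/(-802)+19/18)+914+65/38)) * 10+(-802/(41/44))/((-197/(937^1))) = 7400703999196/553847967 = 13362.34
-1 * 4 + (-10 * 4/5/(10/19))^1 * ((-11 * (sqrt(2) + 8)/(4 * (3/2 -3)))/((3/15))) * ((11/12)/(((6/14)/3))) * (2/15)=-129284/135 -16093 * sqrt(2)/135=-1126.24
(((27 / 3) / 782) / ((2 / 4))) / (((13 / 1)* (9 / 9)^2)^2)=9 / 66079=0.00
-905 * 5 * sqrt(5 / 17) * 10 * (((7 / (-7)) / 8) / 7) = 22625 * sqrt(85) / 476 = 438.22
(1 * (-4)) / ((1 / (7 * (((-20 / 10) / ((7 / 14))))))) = 112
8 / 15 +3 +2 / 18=3.64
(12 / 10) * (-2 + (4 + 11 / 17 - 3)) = -36 / 85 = -0.42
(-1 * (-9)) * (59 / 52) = 531 / 52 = 10.21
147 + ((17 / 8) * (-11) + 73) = 196.62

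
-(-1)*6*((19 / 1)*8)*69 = 62928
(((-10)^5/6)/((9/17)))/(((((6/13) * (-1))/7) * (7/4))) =22100000/81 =272839.51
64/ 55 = 1.16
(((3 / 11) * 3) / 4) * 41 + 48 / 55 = 2037 / 220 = 9.26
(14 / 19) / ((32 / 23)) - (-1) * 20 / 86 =9963 / 13072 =0.76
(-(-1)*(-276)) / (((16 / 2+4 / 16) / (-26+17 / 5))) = 756.07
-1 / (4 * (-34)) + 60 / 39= 2733 / 1768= 1.55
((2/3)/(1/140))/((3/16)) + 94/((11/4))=52664/99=531.96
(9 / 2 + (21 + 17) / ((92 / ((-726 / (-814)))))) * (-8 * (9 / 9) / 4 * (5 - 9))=33144 / 851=38.95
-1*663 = -663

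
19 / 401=0.05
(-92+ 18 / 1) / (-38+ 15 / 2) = 148 / 61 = 2.43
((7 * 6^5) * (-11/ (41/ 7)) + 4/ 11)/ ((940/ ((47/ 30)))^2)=-2305187/ 8118000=-0.28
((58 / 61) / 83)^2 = 3364 / 25633969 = 0.00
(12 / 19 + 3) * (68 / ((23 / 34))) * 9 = 62424 / 19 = 3285.47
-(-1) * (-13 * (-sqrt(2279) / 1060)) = 13 * sqrt(2279) / 1060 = 0.59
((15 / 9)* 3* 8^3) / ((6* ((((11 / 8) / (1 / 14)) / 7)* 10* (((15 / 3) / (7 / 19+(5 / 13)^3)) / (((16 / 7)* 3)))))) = 13221888 / 1461005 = 9.05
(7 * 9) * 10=630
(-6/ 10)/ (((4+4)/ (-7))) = 21/ 40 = 0.52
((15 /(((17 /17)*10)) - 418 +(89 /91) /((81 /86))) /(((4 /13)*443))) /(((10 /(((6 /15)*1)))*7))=-1224947 /70330680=-0.02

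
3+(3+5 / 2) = 8.50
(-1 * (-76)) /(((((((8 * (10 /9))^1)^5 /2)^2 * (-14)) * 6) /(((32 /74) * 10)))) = -22082967873 /4345298944000000000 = -0.00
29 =29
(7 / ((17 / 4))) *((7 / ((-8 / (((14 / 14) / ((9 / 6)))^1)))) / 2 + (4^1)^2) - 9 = 1721 / 102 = 16.87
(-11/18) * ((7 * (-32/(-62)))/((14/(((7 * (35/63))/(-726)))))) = 70/82863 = 0.00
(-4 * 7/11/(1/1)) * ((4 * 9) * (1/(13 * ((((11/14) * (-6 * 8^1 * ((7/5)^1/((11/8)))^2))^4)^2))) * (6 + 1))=-2973506317138671875/329077982330615715132749119488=-0.00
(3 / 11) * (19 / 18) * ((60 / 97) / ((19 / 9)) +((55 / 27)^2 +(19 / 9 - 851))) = -1134553385 / 4667058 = -243.10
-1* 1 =-1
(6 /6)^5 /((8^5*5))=1 /163840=0.00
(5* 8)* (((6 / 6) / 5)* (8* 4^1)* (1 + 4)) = 1280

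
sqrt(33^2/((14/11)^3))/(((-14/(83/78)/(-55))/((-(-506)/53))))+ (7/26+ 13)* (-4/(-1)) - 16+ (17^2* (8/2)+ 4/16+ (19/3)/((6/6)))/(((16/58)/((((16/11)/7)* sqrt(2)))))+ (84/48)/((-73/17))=139197/3796+ 139748345* sqrt(154)/1890616+ 57797* sqrt(2)/66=2192.40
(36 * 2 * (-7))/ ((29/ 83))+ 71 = -39773/ 29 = -1371.48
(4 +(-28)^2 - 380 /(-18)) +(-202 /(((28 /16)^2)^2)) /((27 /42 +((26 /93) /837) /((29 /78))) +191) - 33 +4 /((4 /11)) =4904768542263908 /6232244568291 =787.00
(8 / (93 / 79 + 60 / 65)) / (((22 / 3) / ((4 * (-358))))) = -5882656 / 7909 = -743.79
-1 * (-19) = 19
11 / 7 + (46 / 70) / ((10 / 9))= 757 / 350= 2.16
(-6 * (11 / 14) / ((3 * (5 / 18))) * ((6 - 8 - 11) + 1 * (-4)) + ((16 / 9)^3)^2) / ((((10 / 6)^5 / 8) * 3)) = 19008263728 / 717609375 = 26.49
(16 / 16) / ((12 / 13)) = 13 / 12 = 1.08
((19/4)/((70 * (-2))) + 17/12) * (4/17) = 2323/7140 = 0.33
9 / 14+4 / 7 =17 / 14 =1.21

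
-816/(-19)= 816/19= 42.95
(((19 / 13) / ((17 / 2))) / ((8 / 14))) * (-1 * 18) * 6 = -7182 / 221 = -32.50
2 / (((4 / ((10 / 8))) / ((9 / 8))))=45 / 64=0.70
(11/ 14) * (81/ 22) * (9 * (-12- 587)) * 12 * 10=-1871447.14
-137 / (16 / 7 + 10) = -11.15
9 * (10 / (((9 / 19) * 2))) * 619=58805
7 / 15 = 0.47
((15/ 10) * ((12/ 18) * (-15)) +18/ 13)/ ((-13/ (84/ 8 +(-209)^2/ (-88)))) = -4071/ 8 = -508.88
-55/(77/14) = -10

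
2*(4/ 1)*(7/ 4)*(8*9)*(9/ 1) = 9072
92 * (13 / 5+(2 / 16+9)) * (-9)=-97083 / 10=-9708.30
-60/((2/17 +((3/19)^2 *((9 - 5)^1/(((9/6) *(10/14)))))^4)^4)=-15904581445345419162711127180204849113304862551116943359375/50909996830230692180399059495412685665486978985611524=-312405.86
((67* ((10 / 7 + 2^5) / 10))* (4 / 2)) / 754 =603 / 1015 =0.59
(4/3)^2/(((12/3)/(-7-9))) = -64/9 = -7.11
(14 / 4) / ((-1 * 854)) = -1 / 244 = -0.00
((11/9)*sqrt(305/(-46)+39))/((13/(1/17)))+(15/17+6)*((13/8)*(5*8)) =11*sqrt(68494)/91494+7605/17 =447.38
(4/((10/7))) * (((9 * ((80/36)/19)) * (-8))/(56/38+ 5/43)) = -19264/1299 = -14.83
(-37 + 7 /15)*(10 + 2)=-2192 /5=-438.40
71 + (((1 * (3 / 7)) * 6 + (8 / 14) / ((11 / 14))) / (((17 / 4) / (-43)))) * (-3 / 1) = 224003 / 1309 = 171.13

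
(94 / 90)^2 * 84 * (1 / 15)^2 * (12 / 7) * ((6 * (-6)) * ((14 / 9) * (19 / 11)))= -37606016 / 556875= -67.53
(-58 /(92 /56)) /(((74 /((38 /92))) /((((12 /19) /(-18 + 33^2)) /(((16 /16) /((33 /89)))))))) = -1276 /29613949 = -0.00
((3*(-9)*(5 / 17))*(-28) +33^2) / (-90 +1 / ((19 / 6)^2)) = -894197 / 61302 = -14.59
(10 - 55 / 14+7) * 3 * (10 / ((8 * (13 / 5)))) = 13725 / 728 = 18.85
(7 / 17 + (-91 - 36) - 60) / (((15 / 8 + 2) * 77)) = -25376 / 40579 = -0.63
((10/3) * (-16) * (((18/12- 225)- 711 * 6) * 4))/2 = 478880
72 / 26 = 2.77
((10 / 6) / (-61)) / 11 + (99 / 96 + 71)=4639805 / 64416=72.03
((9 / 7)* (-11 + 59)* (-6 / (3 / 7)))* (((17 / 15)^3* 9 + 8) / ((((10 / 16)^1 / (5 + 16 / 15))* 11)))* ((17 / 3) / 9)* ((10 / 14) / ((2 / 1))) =-223842944 / 61875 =-3617.66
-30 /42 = -5 /7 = -0.71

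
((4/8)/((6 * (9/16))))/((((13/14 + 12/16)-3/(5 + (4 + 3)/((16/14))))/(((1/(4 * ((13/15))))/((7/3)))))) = 1780/136929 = 0.01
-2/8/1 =-0.25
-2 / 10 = -1 / 5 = -0.20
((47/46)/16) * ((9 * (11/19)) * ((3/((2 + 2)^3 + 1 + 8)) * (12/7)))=41877/1786456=0.02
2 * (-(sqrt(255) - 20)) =40 - 2 * sqrt(255) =8.06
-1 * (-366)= 366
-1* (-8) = 8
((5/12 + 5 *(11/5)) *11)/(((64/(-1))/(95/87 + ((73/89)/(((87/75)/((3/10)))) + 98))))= -2317499261/11893248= -194.86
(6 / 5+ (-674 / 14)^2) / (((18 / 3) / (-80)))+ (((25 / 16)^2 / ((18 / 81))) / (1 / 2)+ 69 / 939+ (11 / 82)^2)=-611767750381741 / 19800189696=-30897.07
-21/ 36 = -7/ 12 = -0.58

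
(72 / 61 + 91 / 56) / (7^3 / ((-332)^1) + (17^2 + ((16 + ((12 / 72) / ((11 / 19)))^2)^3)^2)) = 0.00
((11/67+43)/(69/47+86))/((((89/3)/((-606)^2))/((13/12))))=162227604708/24513893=6617.78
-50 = -50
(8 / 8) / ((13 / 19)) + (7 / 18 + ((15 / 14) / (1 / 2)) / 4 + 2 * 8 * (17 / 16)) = 19.39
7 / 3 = 2.33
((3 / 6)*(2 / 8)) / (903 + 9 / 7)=7 / 50640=0.00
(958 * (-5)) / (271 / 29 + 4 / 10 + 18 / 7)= -4861850 / 12501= -388.92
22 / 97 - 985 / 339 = -88087 / 32883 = -2.68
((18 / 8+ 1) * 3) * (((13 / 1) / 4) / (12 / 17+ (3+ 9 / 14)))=20111 / 2760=7.29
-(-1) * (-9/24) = -3/8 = -0.38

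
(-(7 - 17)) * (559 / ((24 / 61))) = 170495 / 12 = 14207.92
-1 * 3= -3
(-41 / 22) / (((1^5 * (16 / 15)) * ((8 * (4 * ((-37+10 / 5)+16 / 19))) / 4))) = 11685 / 1827584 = 0.01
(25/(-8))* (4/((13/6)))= -75/13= -5.77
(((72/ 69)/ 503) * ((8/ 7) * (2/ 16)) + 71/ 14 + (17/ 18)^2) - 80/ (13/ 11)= -21055652447/ 341100396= -61.73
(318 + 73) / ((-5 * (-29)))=391 / 145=2.70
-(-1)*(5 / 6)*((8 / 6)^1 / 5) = 2 / 9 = 0.22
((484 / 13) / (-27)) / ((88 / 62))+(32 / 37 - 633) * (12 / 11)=-98653255 / 142857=-690.57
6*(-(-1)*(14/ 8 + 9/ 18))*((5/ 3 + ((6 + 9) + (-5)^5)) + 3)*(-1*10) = 419220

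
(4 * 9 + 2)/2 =19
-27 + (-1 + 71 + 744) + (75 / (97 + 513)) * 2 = 48022 / 61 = 787.25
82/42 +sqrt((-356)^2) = 7517/21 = 357.95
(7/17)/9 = 7/153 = 0.05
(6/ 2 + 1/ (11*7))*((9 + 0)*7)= 2088/ 11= 189.82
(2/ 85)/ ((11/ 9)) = 18/ 935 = 0.02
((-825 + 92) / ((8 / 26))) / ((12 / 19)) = -181051 / 48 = -3771.90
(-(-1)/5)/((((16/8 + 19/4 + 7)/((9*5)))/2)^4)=26873856/73205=367.10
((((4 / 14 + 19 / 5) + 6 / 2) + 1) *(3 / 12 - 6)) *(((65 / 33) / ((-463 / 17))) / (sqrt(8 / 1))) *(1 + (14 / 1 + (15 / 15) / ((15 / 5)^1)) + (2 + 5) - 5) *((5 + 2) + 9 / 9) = 37400714 *sqrt(2) / 320859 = 164.85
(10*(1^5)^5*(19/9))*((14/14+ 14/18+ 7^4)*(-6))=-8217500/27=-304351.85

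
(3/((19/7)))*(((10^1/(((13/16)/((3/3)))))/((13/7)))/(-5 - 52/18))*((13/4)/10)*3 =-15876/17537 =-0.91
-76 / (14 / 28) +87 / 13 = -1889 / 13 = -145.31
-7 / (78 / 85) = -595 / 78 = -7.63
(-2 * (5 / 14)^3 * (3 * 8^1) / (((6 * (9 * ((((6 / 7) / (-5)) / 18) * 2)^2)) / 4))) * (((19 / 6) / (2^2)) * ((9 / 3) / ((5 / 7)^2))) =-2078.12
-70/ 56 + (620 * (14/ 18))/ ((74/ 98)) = 848975/ 1332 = 637.37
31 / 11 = 2.82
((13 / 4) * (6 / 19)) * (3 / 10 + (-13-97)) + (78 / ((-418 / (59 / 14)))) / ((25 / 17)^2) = -413116353 / 3657500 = -112.95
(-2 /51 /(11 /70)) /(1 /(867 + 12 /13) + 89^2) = -131635 /4178171668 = -0.00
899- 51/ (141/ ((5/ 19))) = 898.90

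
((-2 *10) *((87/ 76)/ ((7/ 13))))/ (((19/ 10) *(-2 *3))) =9425/ 2527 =3.73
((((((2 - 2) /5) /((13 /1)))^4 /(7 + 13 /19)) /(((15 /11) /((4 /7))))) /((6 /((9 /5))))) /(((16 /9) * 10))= 0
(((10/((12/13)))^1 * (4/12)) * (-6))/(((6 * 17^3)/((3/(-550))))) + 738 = 2393024053/3242580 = 738.00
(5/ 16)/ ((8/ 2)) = 5/ 64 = 0.08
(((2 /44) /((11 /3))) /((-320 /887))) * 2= -2661 /38720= -0.07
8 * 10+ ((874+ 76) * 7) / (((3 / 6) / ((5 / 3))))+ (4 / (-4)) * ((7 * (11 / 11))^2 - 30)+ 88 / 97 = 6468515 / 291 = 22228.57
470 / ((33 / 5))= 2350 / 33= 71.21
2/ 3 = 0.67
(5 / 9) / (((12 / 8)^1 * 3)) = 10 / 81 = 0.12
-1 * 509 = -509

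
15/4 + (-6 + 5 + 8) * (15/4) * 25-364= 296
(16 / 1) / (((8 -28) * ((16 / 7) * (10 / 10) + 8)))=-7 / 90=-0.08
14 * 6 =84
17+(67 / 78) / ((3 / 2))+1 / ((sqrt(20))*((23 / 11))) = 11*sqrt(5) / 230+2056 / 117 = 17.68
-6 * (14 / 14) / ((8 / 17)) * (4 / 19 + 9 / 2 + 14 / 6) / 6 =-13651 / 912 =-14.97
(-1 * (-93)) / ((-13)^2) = 93 / 169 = 0.55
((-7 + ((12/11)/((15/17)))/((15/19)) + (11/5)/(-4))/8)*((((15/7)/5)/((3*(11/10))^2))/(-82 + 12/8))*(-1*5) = -2015/1102068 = -0.00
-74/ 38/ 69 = -37/ 1311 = -0.03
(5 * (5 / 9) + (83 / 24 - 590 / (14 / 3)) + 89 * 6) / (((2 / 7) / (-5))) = -1042795 / 144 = -7241.63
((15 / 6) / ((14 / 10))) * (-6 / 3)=-25 / 7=-3.57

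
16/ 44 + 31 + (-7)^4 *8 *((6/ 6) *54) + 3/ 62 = 707413647/ 682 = 1037263.41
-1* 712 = -712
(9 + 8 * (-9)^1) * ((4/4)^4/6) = -21/2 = -10.50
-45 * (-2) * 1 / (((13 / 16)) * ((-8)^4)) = 45 / 1664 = 0.03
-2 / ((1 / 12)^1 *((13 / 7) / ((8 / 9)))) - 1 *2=-526 / 39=-13.49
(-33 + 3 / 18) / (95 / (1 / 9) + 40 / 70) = -1379 / 35934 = -0.04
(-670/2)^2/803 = 139.76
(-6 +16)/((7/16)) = 160/7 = 22.86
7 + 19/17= 138/17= 8.12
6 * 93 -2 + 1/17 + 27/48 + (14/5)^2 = 3838337/6800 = 564.46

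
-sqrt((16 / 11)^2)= -16 / 11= -1.45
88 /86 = 44 /43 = 1.02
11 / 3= 3.67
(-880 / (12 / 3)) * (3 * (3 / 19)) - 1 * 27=-2493 / 19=-131.21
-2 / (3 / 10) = -20 / 3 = -6.67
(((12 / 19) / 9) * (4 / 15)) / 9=16 / 7695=0.00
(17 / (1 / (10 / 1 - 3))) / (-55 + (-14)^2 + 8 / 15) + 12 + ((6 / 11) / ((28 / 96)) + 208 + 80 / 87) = 289133389 / 1292907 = 223.63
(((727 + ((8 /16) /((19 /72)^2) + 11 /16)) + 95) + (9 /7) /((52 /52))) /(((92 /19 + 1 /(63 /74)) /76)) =302446701 /28808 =10498.71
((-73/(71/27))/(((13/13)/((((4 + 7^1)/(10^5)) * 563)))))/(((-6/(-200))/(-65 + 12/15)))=1306085121/355000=3679.11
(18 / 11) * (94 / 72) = 47 / 22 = 2.14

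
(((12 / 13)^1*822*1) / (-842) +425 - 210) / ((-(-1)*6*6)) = 1171763 / 197028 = 5.95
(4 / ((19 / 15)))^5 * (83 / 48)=1344600000 / 2476099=543.03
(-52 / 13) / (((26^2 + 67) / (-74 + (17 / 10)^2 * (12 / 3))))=6244 / 18575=0.34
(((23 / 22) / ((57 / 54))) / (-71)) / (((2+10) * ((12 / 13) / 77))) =-2093 / 21584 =-0.10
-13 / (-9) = 1.44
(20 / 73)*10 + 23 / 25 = 6679 / 1825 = 3.66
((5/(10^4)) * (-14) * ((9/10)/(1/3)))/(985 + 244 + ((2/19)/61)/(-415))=-6060411/394087042000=-0.00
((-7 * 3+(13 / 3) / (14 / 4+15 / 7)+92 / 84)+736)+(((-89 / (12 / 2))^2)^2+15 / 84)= 35210354485 / 716688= 49129.26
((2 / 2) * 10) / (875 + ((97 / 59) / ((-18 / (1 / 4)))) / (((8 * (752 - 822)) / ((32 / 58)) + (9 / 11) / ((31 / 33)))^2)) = 41985016413120 / 3673688936054783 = 0.01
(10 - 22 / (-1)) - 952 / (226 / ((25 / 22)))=33826 / 1243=27.21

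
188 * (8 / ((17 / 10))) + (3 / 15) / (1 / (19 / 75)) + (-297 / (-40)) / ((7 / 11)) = 320023513 / 357000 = 896.42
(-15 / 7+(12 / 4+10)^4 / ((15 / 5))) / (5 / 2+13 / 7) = 399764 / 183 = 2184.50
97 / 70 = 1.39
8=8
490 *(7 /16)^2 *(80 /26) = 288.58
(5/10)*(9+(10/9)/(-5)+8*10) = 799/18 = 44.39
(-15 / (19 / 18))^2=201.94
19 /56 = 0.34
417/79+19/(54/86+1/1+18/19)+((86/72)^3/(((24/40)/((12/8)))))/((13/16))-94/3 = -2645121112/196903629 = -13.43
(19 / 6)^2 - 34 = -863 / 36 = -23.97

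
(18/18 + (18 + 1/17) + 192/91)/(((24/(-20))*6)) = -13645/4641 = -2.94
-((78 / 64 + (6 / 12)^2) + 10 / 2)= -207 / 32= -6.47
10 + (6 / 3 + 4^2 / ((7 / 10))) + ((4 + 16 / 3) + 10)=1138 / 21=54.19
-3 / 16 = -0.19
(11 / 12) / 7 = 11 / 84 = 0.13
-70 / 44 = -35 / 22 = -1.59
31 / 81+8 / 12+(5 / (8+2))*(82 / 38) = 6551 / 3078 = 2.13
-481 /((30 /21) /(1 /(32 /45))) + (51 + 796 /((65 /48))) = 165.33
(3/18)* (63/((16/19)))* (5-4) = 12.47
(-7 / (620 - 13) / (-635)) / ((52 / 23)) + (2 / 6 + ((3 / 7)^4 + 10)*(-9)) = -12989075976157 / 144370737420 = -89.97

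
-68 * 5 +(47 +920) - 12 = 615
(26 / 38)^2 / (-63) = -169 / 22743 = -0.01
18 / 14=9 / 7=1.29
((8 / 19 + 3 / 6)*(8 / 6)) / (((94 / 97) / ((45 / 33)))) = 16975 / 9823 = 1.73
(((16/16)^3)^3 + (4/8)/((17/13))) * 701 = 32947/34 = 969.03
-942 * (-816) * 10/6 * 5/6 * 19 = 20284400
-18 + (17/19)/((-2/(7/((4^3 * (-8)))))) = -17.99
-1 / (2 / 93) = -93 / 2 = -46.50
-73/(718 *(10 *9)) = -73/64620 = -0.00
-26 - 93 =-119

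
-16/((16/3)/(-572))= 1716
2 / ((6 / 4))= 4 / 3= 1.33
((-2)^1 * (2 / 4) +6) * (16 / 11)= 80 / 11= 7.27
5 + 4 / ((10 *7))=177 / 35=5.06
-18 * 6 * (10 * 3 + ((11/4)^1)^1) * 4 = -14148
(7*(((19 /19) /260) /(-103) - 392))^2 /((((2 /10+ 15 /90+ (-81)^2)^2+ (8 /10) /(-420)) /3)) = 1020589853467513581 /1945137518346294220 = 0.52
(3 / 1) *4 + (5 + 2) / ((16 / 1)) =199 / 16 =12.44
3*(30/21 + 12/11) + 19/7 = 113/11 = 10.27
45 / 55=0.82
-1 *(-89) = 89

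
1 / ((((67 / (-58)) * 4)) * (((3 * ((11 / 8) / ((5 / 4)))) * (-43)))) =145 / 95073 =0.00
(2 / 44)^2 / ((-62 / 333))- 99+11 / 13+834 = 287052199 / 390104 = 735.84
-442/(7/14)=-884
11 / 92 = 0.12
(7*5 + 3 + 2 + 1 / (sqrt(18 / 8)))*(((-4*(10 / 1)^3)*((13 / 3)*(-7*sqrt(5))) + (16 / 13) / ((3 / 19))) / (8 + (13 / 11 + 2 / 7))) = 2855776 / 85293 + 3419416000*sqrt(5) / 6561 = 1165411.72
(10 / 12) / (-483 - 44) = -5 / 3162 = -0.00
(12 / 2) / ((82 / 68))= 204 / 41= 4.98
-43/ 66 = -0.65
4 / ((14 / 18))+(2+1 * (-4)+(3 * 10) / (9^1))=6.48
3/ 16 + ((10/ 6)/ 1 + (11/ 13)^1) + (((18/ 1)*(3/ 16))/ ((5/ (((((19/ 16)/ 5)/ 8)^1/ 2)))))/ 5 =26980007/ 9984000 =2.70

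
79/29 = 2.72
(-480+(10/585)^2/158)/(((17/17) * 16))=-259543439/8651448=-30.00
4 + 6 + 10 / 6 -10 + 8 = 29 / 3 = 9.67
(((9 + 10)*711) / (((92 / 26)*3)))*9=526851 / 46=11453.28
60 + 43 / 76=4603 / 76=60.57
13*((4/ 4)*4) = 52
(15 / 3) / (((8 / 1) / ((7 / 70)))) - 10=-159 / 16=-9.94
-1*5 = -5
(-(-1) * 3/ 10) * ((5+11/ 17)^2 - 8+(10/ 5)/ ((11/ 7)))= 23997/ 3179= 7.55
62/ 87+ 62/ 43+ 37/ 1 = 146477/ 3741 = 39.15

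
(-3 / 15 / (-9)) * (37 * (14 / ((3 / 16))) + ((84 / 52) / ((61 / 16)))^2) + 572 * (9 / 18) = 5898419818 / 16978923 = 347.40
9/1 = 9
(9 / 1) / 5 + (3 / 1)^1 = 4.80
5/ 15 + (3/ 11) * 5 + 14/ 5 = 4.50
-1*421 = -421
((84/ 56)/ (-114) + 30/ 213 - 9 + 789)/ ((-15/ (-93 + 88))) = 4209569/ 16188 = 260.04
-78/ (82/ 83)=-3237/ 41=-78.95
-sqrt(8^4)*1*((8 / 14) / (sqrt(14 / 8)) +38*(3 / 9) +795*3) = -460352 / 3-512*sqrt(7) / 49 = -153478.31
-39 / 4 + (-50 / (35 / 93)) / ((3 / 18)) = -22593 / 28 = -806.89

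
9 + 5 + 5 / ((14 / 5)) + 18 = 473 / 14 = 33.79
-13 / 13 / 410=-1 / 410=-0.00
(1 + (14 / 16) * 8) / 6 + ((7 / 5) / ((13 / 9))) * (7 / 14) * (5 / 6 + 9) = 4757 / 780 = 6.10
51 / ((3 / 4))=68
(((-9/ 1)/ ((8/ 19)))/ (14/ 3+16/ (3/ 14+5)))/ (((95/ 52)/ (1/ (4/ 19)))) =-486837/ 67760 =-7.18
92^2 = 8464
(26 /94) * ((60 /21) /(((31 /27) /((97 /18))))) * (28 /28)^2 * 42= 226980 /1457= 155.79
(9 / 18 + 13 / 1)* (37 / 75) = 333 / 50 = 6.66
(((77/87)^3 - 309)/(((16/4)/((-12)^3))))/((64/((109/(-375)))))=-11064638723/18291750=-604.90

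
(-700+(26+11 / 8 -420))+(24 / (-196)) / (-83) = -35549599 / 32536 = -1092.62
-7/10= -0.70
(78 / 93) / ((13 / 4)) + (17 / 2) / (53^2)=45471 / 174158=0.26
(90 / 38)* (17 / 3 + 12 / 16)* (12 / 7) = 495 / 19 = 26.05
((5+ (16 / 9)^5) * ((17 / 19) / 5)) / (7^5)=22844957 / 94281471585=0.00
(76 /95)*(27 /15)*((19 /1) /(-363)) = -228 /3025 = -0.08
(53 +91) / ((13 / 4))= 576 / 13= 44.31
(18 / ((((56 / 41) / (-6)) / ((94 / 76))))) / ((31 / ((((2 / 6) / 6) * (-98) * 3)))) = 121401 / 2356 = 51.53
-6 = -6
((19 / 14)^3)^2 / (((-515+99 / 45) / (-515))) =121143143575 / 19305730304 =6.27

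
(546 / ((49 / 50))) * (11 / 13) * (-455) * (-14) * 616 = 1849848000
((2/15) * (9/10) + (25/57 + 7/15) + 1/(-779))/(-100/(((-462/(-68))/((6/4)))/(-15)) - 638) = -767767/230058175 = -0.00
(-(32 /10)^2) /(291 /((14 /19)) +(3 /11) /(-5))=-39424 /1520265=-0.03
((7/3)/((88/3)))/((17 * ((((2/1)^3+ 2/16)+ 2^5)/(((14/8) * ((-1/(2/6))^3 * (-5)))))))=2205/80036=0.03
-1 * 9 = -9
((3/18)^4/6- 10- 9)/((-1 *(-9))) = -147743/69984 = -2.11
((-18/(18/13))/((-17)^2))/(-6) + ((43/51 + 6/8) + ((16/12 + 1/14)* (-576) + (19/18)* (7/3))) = -175896937/218484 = -805.08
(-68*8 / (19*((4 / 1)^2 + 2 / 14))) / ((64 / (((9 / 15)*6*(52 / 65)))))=-4284 / 53675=-0.08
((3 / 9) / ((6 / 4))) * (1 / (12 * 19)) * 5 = 5 / 1026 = 0.00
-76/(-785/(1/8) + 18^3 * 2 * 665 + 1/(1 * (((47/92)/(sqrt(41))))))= -81321750470/8292978108302411 + 20539 * sqrt(41)/8292978108302411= -0.00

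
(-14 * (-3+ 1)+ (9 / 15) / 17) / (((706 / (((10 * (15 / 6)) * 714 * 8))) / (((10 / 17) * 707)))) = 14152160400 / 6001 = 2358300.35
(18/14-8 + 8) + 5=44/7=6.29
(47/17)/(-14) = -47/238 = -0.20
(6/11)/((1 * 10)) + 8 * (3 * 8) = 10563/55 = 192.05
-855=-855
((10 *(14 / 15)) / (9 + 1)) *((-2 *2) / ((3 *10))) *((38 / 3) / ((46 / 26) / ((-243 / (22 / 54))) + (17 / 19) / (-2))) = 127724688 / 36489875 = 3.50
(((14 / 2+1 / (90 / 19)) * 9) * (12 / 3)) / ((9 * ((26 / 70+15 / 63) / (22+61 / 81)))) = 8372749 / 7776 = 1076.74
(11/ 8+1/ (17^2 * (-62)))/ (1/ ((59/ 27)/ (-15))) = -0.20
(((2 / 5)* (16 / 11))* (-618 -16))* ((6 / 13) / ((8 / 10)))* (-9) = 273888 / 143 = 1915.30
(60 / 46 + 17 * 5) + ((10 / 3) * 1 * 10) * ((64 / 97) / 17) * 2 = 10114195 / 113781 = 88.89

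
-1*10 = -10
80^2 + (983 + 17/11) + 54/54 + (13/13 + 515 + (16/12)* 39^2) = 109225/11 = 9929.55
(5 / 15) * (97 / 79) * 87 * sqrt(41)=228.00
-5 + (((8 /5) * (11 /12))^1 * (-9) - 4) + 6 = -81 /5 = -16.20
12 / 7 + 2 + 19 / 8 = 6.09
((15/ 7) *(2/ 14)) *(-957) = -14355/ 49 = -292.96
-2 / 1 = -2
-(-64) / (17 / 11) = 704 / 17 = 41.41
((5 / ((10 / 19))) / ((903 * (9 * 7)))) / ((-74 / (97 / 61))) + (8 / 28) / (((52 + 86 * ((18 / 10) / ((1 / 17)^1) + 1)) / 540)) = 16507311689 / 296343675684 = 0.06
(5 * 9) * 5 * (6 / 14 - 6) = -8775 / 7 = -1253.57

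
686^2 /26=235298 /13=18099.85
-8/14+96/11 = 628/77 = 8.16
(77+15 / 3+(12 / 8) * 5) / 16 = 179 / 32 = 5.59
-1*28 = -28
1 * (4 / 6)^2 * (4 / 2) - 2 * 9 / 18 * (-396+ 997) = -5401 / 9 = -600.11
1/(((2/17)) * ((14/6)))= 51/14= 3.64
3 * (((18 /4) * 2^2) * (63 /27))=126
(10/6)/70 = 1/42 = 0.02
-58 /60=-29 /30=-0.97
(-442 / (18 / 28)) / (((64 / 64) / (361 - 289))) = -49504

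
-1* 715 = -715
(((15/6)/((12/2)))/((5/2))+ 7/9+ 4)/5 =89/90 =0.99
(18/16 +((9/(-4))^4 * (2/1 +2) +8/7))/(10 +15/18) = 10833/1120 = 9.67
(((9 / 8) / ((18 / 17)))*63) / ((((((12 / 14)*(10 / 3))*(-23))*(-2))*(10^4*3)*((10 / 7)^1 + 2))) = 5831 / 1177600000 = 0.00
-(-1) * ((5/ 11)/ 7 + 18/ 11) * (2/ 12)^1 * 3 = 131/ 154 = 0.85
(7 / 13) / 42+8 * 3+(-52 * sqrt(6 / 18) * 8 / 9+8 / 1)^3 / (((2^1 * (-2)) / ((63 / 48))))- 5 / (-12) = -8075621 / 1404+9996896 * sqrt(3) / 2187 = 2165.43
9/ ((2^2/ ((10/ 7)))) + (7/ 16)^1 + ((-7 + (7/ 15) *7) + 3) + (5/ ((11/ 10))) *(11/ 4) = 25903/ 1680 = 15.42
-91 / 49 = -13 / 7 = -1.86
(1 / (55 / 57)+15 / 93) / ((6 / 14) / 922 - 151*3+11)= -13179068 / 4863793825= -0.00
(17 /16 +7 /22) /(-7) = -243 /1232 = -0.20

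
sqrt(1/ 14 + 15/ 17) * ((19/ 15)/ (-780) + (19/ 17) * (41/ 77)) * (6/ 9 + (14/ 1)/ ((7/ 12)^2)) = 3990259331 * sqrt(54026)/ 38272934700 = 24.23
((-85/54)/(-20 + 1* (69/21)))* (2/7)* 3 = 85/1053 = 0.08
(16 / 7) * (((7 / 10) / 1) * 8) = 64 / 5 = 12.80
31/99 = 0.31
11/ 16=0.69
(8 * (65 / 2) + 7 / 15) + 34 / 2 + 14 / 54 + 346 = 84203 / 135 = 623.73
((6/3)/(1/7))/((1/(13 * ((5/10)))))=91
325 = 325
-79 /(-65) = 79 /65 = 1.22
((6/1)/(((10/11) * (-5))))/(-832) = 33/20800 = 0.00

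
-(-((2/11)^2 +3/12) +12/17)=-3479/8228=-0.42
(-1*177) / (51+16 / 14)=-1239 / 365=-3.39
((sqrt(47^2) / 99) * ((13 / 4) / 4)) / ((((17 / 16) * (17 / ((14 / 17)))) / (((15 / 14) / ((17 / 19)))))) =58045 / 2756193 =0.02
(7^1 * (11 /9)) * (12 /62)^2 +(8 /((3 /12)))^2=1024.32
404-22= 382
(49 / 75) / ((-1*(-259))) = 7 / 2775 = 0.00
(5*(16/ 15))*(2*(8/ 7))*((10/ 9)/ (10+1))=2560/ 2079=1.23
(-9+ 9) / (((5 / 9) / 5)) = 0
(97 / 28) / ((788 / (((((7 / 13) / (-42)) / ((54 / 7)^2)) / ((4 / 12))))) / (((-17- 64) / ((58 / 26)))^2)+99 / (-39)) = -79443 / 21264868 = -0.00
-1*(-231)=231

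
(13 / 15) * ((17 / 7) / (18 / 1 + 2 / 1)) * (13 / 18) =2873 / 37800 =0.08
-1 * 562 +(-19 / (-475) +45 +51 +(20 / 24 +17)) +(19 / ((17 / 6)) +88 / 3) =-1050823 / 2550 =-412.09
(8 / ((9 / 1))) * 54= 48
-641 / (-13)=641 / 13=49.31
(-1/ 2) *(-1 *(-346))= -173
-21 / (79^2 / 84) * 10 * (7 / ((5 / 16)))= -395136 / 6241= -63.31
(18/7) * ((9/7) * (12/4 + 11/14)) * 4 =17172/343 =50.06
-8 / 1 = -8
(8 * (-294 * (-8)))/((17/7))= 131712/17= 7747.76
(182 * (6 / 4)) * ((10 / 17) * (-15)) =-40950 / 17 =-2408.82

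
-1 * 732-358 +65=-1025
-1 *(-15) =15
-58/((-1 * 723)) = 58/723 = 0.08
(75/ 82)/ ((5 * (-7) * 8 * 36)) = -5/ 55104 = -0.00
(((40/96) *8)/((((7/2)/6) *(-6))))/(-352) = 5/1848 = 0.00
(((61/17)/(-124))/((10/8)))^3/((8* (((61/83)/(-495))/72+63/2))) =-16785925893/340955665676714425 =-0.00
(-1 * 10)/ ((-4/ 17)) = 85/ 2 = 42.50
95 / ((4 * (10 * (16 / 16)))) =19 / 8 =2.38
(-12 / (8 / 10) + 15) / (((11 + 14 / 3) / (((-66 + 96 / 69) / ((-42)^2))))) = 0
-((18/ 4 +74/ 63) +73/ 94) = -19102/ 2961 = -6.45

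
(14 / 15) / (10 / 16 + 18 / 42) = 784 / 885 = 0.89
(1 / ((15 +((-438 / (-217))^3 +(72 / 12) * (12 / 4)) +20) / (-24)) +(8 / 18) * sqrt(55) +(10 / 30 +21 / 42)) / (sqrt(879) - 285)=-190 * sqrt(55) / 120519 - 157372652135 / 100528635756612 - 2 * sqrt(48345) / 361557 - 1656554233 * sqrt(879) / 301585907269836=-0.01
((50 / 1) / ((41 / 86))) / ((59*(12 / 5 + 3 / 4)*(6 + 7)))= 86000 / 1981161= 0.04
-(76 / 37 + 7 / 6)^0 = -1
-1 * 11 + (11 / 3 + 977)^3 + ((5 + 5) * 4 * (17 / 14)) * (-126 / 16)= 50928140527 / 54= 943113713.46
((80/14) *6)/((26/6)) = 720/91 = 7.91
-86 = -86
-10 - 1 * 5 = -15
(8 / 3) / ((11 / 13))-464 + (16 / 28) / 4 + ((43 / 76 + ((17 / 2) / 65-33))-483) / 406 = -30576322727 / 66186120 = -461.97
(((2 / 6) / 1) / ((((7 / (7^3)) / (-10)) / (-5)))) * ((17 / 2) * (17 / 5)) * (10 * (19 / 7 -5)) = -1618400 / 3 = -539466.67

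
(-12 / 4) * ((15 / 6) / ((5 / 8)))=-12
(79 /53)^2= 6241 /2809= 2.22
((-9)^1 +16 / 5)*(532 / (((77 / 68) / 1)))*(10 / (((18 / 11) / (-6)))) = 299744 / 3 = 99914.67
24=24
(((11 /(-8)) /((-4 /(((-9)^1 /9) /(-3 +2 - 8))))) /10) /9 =11 /25920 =0.00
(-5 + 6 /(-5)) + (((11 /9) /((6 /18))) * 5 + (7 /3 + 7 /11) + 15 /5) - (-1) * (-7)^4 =399152 /165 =2419.10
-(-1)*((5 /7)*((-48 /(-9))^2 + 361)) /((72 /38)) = 332975 /2268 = 146.81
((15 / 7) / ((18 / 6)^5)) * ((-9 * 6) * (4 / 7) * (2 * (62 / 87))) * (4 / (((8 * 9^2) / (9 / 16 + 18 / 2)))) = -2635 / 115101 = -0.02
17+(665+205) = 887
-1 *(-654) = 654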